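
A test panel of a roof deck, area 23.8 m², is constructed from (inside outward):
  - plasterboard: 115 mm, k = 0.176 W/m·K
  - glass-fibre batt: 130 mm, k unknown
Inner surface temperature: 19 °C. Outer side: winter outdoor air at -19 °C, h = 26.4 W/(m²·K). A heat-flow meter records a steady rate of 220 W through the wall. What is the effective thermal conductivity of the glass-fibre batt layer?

Using the resistance-network approach (series):
R_plasterboard = L/(kA) = 0.115/(0.176×23.8) = 0.02745 K/W
R_outer film = 1/(h_o·A) = 1/(26.4×23.8) = 0.001592 K/W
Sum of known resistances R_other = 0.02905 K/W
Total R = ΔT/Q = 38/220 = 0.1727 K/W
R_glass-fibre batt = R_total − R_other = 0.1437 K/W
k = L/(R·A) = 0.13/(0.1437×23.8)

k ≈ 0.038 W/(m·K)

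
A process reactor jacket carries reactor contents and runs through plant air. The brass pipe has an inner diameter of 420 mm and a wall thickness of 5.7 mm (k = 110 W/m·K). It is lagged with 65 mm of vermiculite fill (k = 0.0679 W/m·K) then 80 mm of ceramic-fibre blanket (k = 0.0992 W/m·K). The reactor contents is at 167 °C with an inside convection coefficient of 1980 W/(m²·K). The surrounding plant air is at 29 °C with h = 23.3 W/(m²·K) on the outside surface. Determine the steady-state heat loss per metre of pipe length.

Treating each annulus and film as a series resistance:
R_inner film = 1/(h_i·2πr₁L) = 1/(1980×2π×0.21×1) = 3.828×10^-4 K/W
R_brass pipe wall = ln(215.7/210)/(2π×110×1) = 3.875×10^-5 K/W
R_vermiculite fill = ln(280.7/215.7)/(2π×0.0679×1) = 0.6174 K/W
R_ceramic-fibre blanket = ln(360.7/280.7)/(2π×0.0992×1) = 0.4023 K/W
R_outer film = 1/(h_o·2πr_oL) = 1/(23.3×2π×0.3607×1) = 0.01894 K/W
R_total = 1.039 K/W
Q = ΔT/R_total = 138/1.039

q′ ≈ 133 W/m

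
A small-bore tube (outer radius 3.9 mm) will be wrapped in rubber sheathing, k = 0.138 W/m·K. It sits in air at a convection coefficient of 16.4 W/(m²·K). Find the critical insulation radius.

For a cylinder r_cr = k/h = 0.138/16.4
r_cr = 8.41 mm; since the bare radius (3.9 mm) is below r_cr, adding a thin layer of insulation will *increase* heat loss.

r_cr ≈ 8.41 mm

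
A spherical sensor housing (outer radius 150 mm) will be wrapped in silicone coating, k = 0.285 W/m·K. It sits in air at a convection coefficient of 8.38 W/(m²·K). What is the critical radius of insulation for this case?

For a sphere r_cr = 2k/h = 2×0.285/8.38
r_cr = 68 mm; since the bare radius (150 mm) is above r_cr, any added insulation will reduce heat loss.

r_cr ≈ 68 mm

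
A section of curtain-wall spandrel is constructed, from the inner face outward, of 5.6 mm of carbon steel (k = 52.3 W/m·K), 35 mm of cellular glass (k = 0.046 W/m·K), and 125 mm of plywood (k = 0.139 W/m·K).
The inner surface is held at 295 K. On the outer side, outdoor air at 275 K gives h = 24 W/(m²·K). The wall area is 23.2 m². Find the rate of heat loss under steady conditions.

Using the resistance-network approach (series):
R_carbon steel = L/(kA) = 0.0056/(52.3×23.2) = 4.615×10^-6 K/W
R_cellular glass = L/(kA) = 0.035/(0.046×23.2) = 0.0328 K/W
R_plywood = L/(kA) = 0.125/(0.139×23.2) = 0.03876 K/W
R_outer film = 1/(h_o·A) = 1/(24×23.2) = 0.001796 K/W
R_total = 0.07336 K/W
Q = ΔT / R_total = 20 / 0.07336

Q ≈ 273 W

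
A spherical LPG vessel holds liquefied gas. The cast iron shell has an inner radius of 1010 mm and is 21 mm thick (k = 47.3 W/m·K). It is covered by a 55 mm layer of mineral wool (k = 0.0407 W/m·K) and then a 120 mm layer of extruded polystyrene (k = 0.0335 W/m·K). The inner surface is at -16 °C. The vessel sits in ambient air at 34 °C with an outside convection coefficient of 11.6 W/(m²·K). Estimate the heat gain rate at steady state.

Radial (spherical) resistances in series:
R_cast iron shell = (1/1.01 − 1/1.031)/(4π×47.3) = 3.393×10^-5 K/W
R_mineral wool = (1/1.031 − 1/1.086)/(4π×0.0407) = 0.09604 K/W
R_extruded polystyrene = (1/1.086 − 1/1.206)/(4π×0.0335) = 0.2176 K/W
R_outer film = 1/(h·4πr_o²) = 1/(11.6×4π×1.206²) = 0.004717 K/W
R_total = 0.3184 K/W
Q = ΔT/R_total = 50/0.3184

Q ≈ 157 W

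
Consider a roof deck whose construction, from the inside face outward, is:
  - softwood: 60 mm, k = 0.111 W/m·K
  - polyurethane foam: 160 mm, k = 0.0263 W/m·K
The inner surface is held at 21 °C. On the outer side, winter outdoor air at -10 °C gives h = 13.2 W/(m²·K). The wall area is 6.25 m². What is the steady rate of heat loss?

Series thermal resistances:
R_softwood = L/(kA) = 0.06/(0.111×6.25) = 0.08649 K/W
R_polyurethane foam = L/(kA) = 0.16/(0.0263×6.25) = 0.9734 K/W
R_outer film = 1/(h_o·A) = 1/(13.2×6.25) = 0.01212 K/W
R_total = 1.072 K/W
Q = ΔT / R_total = 31 / 1.072

Q ≈ 28.9 W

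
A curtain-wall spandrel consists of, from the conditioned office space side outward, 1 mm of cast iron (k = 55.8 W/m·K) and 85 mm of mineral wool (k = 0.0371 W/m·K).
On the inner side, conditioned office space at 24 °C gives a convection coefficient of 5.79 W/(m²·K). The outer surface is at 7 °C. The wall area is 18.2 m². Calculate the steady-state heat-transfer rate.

Q ≈ 126 W

Treating each layer as a thermal resistance in series:
R_inner film = 1/(h_i·A) = 1/(5.79×18.2) = 0.00949 K/W
R_cast iron = L/(kA) = 0.001/(55.8×18.2) = 9.847×10^-7 K/W
R_mineral wool = L/(kA) = 0.085/(0.0371×18.2) = 0.1259 K/W
R_total = 0.1354 K/W
Q = ΔT / R_total = 17 / 0.1354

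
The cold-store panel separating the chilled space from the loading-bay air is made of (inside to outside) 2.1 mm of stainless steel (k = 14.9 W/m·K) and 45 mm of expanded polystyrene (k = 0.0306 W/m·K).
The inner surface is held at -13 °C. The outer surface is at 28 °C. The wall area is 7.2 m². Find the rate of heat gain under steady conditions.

Model the wall as resistances in series:
R_stainless steel = L/(kA) = 0.0021/(14.9×7.2) = 1.957×10^-5 K/W
R_expanded polystyrene = L/(kA) = 0.045/(0.0306×7.2) = 0.2042 K/W
R_total = 0.2043 K/W
Q = ΔT / R_total = 41 / 0.2043

Q ≈ 201 W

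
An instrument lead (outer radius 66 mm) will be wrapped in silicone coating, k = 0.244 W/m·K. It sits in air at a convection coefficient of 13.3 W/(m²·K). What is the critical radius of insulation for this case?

For a cylinder r_cr = k/h = 0.244/13.3
r_cr = 18.3 mm; since the bare radius (66 mm) is above r_cr, any added insulation will reduce heat loss.

r_cr ≈ 18.3 mm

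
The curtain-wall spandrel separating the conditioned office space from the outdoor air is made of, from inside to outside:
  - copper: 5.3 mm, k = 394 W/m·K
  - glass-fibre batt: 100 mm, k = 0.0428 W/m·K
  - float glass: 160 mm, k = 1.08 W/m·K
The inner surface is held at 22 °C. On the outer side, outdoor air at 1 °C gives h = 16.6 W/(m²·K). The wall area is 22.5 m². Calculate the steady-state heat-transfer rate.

Q ≈ 186 W

Thermal resistances in series:
R_copper = L/(kA) = 0.0053/(394×22.5) = 5.979×10^-7 K/W
R_glass-fibre batt = L/(kA) = 0.1/(0.0428×22.5) = 0.1038 K/W
R_float glass = L/(kA) = 0.16/(1.08×22.5) = 0.006584 K/W
R_outer film = 1/(h_o·A) = 1/(16.6×22.5) = 0.002677 K/W
R_total = 0.1131 K/W
Q = ΔT / R_total = 21 / 0.1131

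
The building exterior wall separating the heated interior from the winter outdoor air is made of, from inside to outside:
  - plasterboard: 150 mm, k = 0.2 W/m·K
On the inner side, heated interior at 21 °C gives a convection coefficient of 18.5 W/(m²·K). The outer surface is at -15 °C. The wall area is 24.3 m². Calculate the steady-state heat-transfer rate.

Treating each layer as a thermal resistance in series:
R_inner film = 1/(h_i·A) = 1/(18.5×24.3) = 0.002224 K/W
R_plasterboard = L/(kA) = 0.15/(0.2×24.3) = 0.03086 K/W
R_total = 0.03309 K/W
Q = ΔT / R_total = 36 / 0.03309

Q ≈ 1090 W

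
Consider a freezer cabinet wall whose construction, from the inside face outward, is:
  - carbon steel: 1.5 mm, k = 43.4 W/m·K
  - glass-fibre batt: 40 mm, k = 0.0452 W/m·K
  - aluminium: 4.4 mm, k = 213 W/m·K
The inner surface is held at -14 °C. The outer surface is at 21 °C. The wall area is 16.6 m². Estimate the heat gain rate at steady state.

Q ≈ 656 W

Using the resistance-network approach (series):
R_carbon steel = L/(kA) = 0.0015/(43.4×16.6) = 2.082×10^-6 K/W
R_glass-fibre batt = L/(kA) = 0.04/(0.0452×16.6) = 0.05331 K/W
R_aluminium = L/(kA) = 0.0044/(213×16.6) = 1.244×10^-6 K/W
R_total = 0.05331 K/W
Q = ΔT / R_total = 35 / 0.05331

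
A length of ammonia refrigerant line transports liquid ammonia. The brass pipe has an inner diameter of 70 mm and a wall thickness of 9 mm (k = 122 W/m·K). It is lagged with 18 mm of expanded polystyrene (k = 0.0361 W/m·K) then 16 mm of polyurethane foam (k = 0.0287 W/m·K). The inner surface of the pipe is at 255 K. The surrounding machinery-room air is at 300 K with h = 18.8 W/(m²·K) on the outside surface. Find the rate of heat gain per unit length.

For a radial system each layer contributes R = ln(r_out/r_in)/(2πkL); films add R = 1/(hA).
R_brass pipe wall = ln(44/35)/(2π×122×1) = 2.985×10^-4 K/W
R_expanded polystyrene = ln(62/44)/(2π×0.0361×1) = 1.512 K/W
R_polyurethane foam = ln(78/62)/(2π×0.0287×1) = 1.273 K/W
R_outer film = 1/(h_o·2πr_oL) = 1/(18.8×2π×0.078×1) = 0.1085 K/W
R_total = 2.894 K/W
Q = ΔT/R_total = 45/2.894

q′ ≈ 15.6 W/m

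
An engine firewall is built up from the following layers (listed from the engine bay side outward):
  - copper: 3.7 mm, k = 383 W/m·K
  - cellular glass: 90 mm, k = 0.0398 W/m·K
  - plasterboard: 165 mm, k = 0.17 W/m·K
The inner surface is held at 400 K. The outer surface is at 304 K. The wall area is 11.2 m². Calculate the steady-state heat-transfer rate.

Series thermal resistances:
R_copper = L/(kA) = 0.0037/(383×11.2) = 8.626×10^-7 K/W
R_cellular glass = L/(kA) = 0.09/(0.0398×11.2) = 0.2019 K/W
R_plasterboard = L/(kA) = 0.165/(0.17×11.2) = 0.08666 K/W
R_total = 0.2886 K/W
Q = ΔT / R_total = 96 / 0.2886

Q ≈ 333 W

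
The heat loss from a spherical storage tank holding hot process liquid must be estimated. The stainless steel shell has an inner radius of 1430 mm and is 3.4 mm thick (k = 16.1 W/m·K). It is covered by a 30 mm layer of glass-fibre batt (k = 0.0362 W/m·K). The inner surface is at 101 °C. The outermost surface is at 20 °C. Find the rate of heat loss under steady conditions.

Q ≈ 2580 W

Each spherical layer contributes R = (1/r_i − 1/r_o)/(4πk):
R_stainless steel shell = (1/1.43 − 1/1.4334)/(4π×16.1) = 8.199×10^-6 K/W
R_glass-fibre batt = (1/1.4334 − 1/1.4634)/(4π×0.0362) = 0.03144 K/W
R_total = 0.03145 K/W
Q = ΔT/R_total = 81/0.03145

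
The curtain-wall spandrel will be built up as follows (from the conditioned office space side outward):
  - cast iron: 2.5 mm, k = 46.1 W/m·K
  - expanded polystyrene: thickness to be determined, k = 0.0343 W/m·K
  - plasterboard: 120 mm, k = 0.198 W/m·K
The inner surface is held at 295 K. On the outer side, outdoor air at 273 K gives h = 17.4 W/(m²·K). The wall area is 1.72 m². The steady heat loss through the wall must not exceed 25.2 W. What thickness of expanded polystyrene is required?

L ≈ 28.7 mm

Thermal resistances in series:
R_cast iron = L/(kA) = 0.0025/(46.1×1.72) = 3.153×10^-5 K/W
R_plasterboard = L/(kA) = 0.12/(0.198×1.72) = 0.3524 K/W
R_outer film = 1/(h_o·A) = 1/(17.4×1.72) = 0.03341 K/W
Sum of the known resistances R_other = 0.3858 K/W
Required total resistance R_tot = ΔT/Q_allow = 22/25.2 = 0.873 K/W
R_expanded polystyrene = R_tot − R_other = 0.4872 K/W
L = R·k·A = 0.4872×0.0343×1.72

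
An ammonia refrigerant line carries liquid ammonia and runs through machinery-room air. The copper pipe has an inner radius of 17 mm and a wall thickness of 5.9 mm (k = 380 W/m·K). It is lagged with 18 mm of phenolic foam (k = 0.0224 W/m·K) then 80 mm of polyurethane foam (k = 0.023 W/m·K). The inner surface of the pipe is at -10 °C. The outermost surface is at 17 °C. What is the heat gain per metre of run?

q′ ≈ 2.32 W/m

For a radial system each layer contributes R = ln(r_out/r_in)/(2πkL); films add R = 1/(hA).
R_copper pipe wall = ln(22.9/17)/(2π×380×1) = 1.248×10^-4 K/W
R_phenolic foam = ln(40.9/22.9)/(2π×0.0224×1) = 4.121 K/W
R_polyurethane foam = ln(120.9/40.9)/(2π×0.023×1) = 7.5 K/W
R_total = 11.62 K/W
Q = ΔT/R_total = 27/11.62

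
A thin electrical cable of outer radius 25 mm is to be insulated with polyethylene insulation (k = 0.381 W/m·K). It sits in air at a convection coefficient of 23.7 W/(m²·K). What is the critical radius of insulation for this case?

r_cr ≈ 16.1 mm

For a cylinder r_cr = k/h = 0.381/23.7
r_cr = 16.1 mm; since the bare radius (25 mm) is above r_cr, any added insulation will reduce heat loss.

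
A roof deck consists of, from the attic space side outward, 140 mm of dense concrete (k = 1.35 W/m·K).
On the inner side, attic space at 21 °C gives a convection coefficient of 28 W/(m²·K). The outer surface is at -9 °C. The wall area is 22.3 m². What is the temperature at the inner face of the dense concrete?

T ≈ 13.3 °C

Thermal resistances in series:
R_inner film = 1/(h_i·A) = 1/(28×22.3) = 0.001602 K/W
R_dense concrete = L/(kA) = 0.14/(1.35×22.3) = 0.00465 K/W
R_total = 0.006252 K/W;  Q = ΔT/R_total = 30/0.006252 = 4799 W
T_interface = T_inner − Q·ΣR(inner→interface) = 21 − 4800×0.001602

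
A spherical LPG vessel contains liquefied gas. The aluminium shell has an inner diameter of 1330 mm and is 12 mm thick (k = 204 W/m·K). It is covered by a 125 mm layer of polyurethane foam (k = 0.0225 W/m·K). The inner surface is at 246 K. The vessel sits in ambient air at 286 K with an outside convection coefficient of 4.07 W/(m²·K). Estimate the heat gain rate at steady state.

Radial (spherical) resistances in series:
R_aluminium shell = (1/0.665 − 1/0.677)/(4π×204) = 1.04×10^-5 K/W
R_polyurethane foam = (1/0.677 − 1/0.802)/(4π×0.0225) = 0.8142 K/W
R_outer film = 1/(h·4πr_o²) = 1/(4.07×4π×0.802²) = 0.0304 K/W
R_total = 0.8447 K/W
Q = ΔT/R_total = 40/0.8447

Q ≈ 47.4 W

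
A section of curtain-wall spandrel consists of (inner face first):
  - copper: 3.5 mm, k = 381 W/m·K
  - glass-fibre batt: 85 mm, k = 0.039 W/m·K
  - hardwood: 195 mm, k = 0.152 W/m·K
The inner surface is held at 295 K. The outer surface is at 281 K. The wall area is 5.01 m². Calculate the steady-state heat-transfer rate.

Q ≈ 20.3 W

Series thermal resistances:
R_copper = L/(kA) = 0.0035/(381×5.01) = 1.834×10^-6 K/W
R_glass-fibre batt = L/(kA) = 0.085/(0.039×5.01) = 0.435 K/W
R_hardwood = L/(kA) = 0.195/(0.152×5.01) = 0.2561 K/W
R_total = 0.6911 K/W
Q = ΔT / R_total = 14 / 0.6911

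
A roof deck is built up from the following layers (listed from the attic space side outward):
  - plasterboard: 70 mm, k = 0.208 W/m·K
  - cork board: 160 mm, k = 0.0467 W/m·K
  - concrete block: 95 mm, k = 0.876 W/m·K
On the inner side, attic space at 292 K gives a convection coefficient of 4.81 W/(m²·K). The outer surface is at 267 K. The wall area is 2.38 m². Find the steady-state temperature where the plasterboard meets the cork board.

T ≈ 289 K

Thermal resistances in series:
R_inner film = 1/(h_i·A) = 1/(4.81×2.38) = 0.08735 K/W
R_plasterboard = L/(kA) = 0.07/(0.208×2.38) = 0.1414 K/W
R_cork board = L/(kA) = 0.16/(0.0467×2.38) = 1.44 K/W
R_concrete block = L/(kA) = 0.095/(0.876×2.38) = 0.04557 K/W
R_total = 1.714 K/W;  Q = ΔT/R_total = 25/1.714 = 14.59 W
T_interface = T_inner − Q·ΣR(inner→interface) = 292 − 14.6×0.2288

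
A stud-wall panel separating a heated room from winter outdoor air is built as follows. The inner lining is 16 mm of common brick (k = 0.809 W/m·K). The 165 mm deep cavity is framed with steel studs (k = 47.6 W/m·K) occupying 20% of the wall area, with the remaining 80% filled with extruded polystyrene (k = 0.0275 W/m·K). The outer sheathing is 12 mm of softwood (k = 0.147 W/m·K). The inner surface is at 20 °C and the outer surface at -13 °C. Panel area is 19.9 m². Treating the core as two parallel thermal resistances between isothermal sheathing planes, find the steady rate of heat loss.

Q ≈ 5530 W

Sheathing layers in series; stud and cavity paths in parallel between them.
R_inner = 0.016/(0.809×19.9) = 9.938×10^-4 K/W
R_stud  = 0.165/(47.6×0.2×19.9) = 8.71×10^-4 K/W
R_cav   = 0.165/(0.0275×0.8×19.9) = 0.3769 K/W
1/R_core = 1/R_stud + 1/R_cav → R_core = 8.689×10^-4 K/W
R_outer = 0.012/(0.147×19.9) = 0.004102 K/W
R_total = 0.005965 K/W
Q = ΔT/R_total = 33/0.005965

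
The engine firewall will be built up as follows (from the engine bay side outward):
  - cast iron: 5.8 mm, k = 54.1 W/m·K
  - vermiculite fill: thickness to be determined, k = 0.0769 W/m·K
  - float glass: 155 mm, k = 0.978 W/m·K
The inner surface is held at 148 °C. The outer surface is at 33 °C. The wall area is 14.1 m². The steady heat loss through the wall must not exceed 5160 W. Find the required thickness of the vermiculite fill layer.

L ≈ 12 mm

Model the wall as resistances in series:
R_cast iron = L/(kA) = 0.0058/(54.1×14.1) = 7.603×10^-6 K/W
R_float glass = L/(kA) = 0.155/(0.978×14.1) = 0.01124 K/W
Sum of the known resistances R_other = 0.01125 K/W
Required total resistance R_tot = ΔT/Q_allow = 115/5160 = 0.02229 K/W
R_vermiculite fill = R_tot − R_other = 0.01104 K/W
L = R·k·A = 0.01104×0.0769×14.1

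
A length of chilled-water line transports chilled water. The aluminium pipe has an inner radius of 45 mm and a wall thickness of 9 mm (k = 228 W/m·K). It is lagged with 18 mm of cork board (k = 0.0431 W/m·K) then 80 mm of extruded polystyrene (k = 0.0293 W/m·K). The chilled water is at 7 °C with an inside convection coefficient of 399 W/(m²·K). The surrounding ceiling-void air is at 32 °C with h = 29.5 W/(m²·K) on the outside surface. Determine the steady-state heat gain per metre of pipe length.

q′ ≈ 4.84 W/m

Radial resistances (cylindrical: R_cond = ln(r_o/r_i)/(2πkL), R_conv = 1/(h·2πrL)):
R_inner film = 1/(h_i·2πr₁L) = 1/(399×2π×0.045×1) = 0.008864 K/W
R_aluminium pipe wall = ln(54/45)/(2π×228×1) = 1.273×10^-4 K/W
R_cork board = ln(72/54)/(2π×0.0431×1) = 1.062 K/W
R_extruded polystyrene = ln(152/72)/(2π×0.0293×1) = 4.059 K/W
R_outer film = 1/(h_o·2πr_oL) = 1/(29.5×2π×0.152×1) = 0.03549 K/W
R_total = 5.166 K/W
Q = ΔT/R_total = 25/5.166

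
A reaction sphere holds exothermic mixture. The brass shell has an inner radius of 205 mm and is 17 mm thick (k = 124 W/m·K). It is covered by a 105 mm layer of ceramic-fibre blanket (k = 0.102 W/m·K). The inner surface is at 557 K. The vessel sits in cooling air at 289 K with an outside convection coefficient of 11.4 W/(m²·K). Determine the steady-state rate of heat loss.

Each spherical layer contributes R = (1/r_i − 1/r_o)/(4πk):
R_brass shell = (1/0.205 − 1/0.222)/(4π×124) = 2.397×10^-4 K/W
R_ceramic-fibre blanket = (1/0.222 − 1/0.327)/(4π×0.102) = 1.128 K/W
R_outer film = 1/(h·4πr_o²) = 1/(11.4×4π×0.327²) = 0.06528 K/W
R_total = 1.194 K/W
Q = ΔT/R_total = 268/1.194

Q ≈ 224 W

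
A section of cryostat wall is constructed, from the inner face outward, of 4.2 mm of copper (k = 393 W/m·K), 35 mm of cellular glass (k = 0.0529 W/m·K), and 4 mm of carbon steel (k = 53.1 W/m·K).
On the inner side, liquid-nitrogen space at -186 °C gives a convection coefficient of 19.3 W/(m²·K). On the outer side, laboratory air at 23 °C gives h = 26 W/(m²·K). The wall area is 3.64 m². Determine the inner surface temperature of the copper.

Treating each layer as a thermal resistance in series:
R_inner film = 1/(h_i·A) = 1/(19.3×3.64) = 0.01423 K/W
R_copper = L/(kA) = 0.0042/(393×3.64) = 2.936×10^-6 K/W
R_cellular glass = L/(kA) = 0.035/(0.0529×3.64) = 0.1818 K/W
R_carbon steel = L/(kA) = 0.004/(53.1×3.64) = 2.069×10^-5 K/W
R_outer film = 1/(h_o·A) = 1/(26×3.64) = 0.01057 K/W
R_total = 0.2066 K/W;  Q = ΔT/R_total = 209/0.2066 = 1012 W
T_interface = T_inner + Q·ΣR(inner→interface) = -186 + 1010×0.01423

T ≈ -172 °C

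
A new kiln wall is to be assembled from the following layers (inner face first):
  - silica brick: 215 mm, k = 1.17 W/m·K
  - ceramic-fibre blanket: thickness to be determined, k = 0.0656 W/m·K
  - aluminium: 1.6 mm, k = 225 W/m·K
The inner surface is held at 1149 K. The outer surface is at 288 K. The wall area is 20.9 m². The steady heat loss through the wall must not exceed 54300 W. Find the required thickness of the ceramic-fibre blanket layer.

L ≈ 9.68 mm

Thermal resistances in series:
R_silica brick = L/(kA) = 0.215/(1.17×20.9) = 0.008792 K/W
R_aluminium = L/(kA) = 0.0016/(225×20.9) = 3.402×10^-7 K/W
Sum of the known resistances R_other = 0.008793 K/W
Required total resistance R_tot = ΔT/Q_allow = 861/54300 = 0.01586 K/W
R_ceramic-fibre blanket = R_tot − R_other = 0.007064 K/W
L = R·k·A = 0.007064×0.0656×20.9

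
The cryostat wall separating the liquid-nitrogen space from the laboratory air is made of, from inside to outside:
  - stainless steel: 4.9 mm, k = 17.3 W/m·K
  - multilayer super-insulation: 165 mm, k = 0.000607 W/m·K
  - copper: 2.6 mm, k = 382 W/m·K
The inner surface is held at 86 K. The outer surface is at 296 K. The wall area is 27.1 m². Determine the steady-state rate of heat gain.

Q ≈ 20.9 W

Treating each layer as a thermal resistance in series:
R_stainless steel = L/(kA) = 0.0049/(17.3×27.1) = 1.045×10^-5 K/W
R_multilayer super-insulation = L/(kA) = 0.165/(0.000607×27.1) = 10.03 K/W
R_copper = L/(kA) = 0.0026/(382×27.1) = 2.512×10^-7 K/W
R_total = 10.03 K/W
Q = ΔT / R_total = 210 / 10.03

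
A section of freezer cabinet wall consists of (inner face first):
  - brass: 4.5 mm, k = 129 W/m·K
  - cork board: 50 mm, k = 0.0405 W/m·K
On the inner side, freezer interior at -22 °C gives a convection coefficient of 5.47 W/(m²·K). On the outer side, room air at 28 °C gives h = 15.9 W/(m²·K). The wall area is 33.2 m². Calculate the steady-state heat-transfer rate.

Q ≈ 1120 W

Using the resistance-network approach (series):
R_inner film = 1/(h_i·A) = 1/(5.47×33.2) = 0.005506 K/W
R_brass = L/(kA) = 0.0045/(129×33.2) = 1.051×10^-6 K/W
R_cork board = L/(kA) = 0.05/(0.0405×33.2) = 0.03719 K/W
R_outer film = 1/(h_o·A) = 1/(15.9×33.2) = 0.001894 K/W
R_total = 0.04459 K/W
Q = ΔT / R_total = 50 / 0.04459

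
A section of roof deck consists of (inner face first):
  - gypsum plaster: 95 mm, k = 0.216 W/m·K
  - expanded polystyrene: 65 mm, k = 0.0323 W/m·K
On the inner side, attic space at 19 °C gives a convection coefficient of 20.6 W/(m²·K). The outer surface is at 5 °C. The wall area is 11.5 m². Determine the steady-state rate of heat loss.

Q ≈ 64.4 W

Treating each layer as a thermal resistance in series:
R_inner film = 1/(h_i·A) = 1/(20.6×11.5) = 0.004221 K/W
R_gypsum plaster = L/(kA) = 0.095/(0.216×11.5) = 0.03824 K/W
R_expanded polystyrene = L/(kA) = 0.065/(0.0323×11.5) = 0.175 K/W
R_total = 0.2175 K/W
Q = ΔT / R_total = 14 / 0.2175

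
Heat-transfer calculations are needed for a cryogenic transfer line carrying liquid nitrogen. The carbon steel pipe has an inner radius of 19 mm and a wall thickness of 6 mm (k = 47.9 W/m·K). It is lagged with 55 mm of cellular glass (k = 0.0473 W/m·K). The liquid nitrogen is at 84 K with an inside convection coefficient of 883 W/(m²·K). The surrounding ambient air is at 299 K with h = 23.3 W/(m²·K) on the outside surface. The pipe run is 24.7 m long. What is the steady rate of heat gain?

Q ≈ 1320 W

Treating each annulus and film as a series resistance:
R_inner film = 1/(h_i·2πr₁L) = 1/(883×2π×0.019×24.7) = 3.841×10^-4 K/W
R_carbon steel pipe wall = ln(25/19)/(2π×47.9×24.7) = 3.692×10^-5 K/W
R_cellular glass = ln(80/25)/(2π×0.0473×24.7) = 0.1585 K/W
R_outer film = 1/(h_o·2πr_oL) = 1/(23.3×2π×0.08×24.7) = 0.003457 K/W
R_total = 0.1623 K/W
Q = ΔT/R_total = 215/0.1623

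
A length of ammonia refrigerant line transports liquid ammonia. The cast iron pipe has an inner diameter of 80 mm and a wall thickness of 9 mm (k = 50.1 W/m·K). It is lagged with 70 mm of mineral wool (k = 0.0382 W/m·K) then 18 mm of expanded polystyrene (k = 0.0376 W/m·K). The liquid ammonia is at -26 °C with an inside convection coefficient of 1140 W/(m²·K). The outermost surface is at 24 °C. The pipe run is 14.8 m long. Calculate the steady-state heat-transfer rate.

Q ≈ 172 W

Per-layer cylindrical resistances, series-summed:
R_inner film = 1/(h_i·2πr₁L) = 1/(1140×2π×0.04×14.8) = 2.358×10^-4 K/W
R_cast iron pipe wall = ln(49/40)/(2π×50.1×14.8) = 4.356×10^-5 K/W
R_mineral wool = ln(119/49)/(2π×0.0382×14.8) = 0.2498 K/W
R_expanded polystyrene = ln(137/119)/(2π×0.0376×14.8) = 0.04029 K/W
R_total = 0.2904 K/W
Q = ΔT/R_total = 50/0.2904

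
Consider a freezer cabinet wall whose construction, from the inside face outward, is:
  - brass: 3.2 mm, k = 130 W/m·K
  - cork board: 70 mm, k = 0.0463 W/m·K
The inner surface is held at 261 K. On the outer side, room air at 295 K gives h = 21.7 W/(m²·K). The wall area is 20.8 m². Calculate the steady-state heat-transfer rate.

Q ≈ 454 W

Series thermal resistances:
R_brass = L/(kA) = 0.0032/(130×20.8) = 1.183×10^-6 K/W
R_cork board = L/(kA) = 0.07/(0.0463×20.8) = 0.07269 K/W
R_outer film = 1/(h_o·A) = 1/(21.7×20.8) = 0.002216 K/W
R_total = 0.0749 K/W
Q = ΔT / R_total = 34 / 0.0749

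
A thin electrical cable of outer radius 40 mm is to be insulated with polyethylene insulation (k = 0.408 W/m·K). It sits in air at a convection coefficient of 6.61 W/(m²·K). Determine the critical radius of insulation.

For a cylinder r_cr = k/h = 0.408/6.61
r_cr = 61.7 mm; since the bare radius (40 mm) is below r_cr, adding a thin layer of insulation will *increase* heat loss.

r_cr ≈ 61.7 mm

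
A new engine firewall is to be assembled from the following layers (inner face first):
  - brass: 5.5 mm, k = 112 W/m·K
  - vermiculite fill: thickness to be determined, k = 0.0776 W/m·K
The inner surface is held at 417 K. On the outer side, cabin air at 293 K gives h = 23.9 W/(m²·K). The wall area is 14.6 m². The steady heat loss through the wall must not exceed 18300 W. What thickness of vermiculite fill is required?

L ≈ 4.43 mm

Thermal resistances in series:
R_brass = L/(kA) = 0.0055/(112×14.6) = 3.364×10^-6 K/W
R_outer film = 1/(h_o·A) = 1/(23.9×14.6) = 0.002866 K/W
Sum of the known resistances R_other = 0.002869 K/W
Required total resistance R_tot = ΔT/Q_allow = 124/18300 = 0.006776 K/W
R_vermiculite fill = R_tot − R_other = 0.003907 K/W
L = R·k·A = 0.003907×0.0776×14.6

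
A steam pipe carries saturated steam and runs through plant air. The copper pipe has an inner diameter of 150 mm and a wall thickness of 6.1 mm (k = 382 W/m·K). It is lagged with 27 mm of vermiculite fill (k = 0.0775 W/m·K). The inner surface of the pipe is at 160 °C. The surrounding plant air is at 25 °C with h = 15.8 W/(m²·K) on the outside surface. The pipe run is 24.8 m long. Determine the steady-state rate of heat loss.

Treating each annulus and film as a series resistance:
R_copper pipe wall = ln(81.1/75)/(2π×382×24.8) = 1.314×10^-6 K/W
R_vermiculite fill = ln(108.1/81.1)/(2π×0.0775×24.8) = 0.0238 K/W
R_outer film = 1/(h_o·2πr_oL) = 1/(15.8×2π×0.1081×24.8) = 0.003757 K/W
R_total = 0.02756 K/W
Q = ΔT/R_total = 135/0.02756

Q ≈ 4900 W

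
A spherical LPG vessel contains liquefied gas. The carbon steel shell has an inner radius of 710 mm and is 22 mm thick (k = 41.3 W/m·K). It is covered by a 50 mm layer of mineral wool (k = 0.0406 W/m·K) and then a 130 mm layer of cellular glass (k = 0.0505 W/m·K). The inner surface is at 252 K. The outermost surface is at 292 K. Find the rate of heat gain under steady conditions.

Q ≈ 87.2 W

Spherical conduction: R = (1/r_in − 1/r_out)/(4πk) per layer; series-sum.
R_carbon steel shell = (1/0.71 − 1/0.732)/(4π×41.3) = 8.156×10^-5 K/W
R_mineral wool = (1/0.732 − 1/0.782)/(4π×0.0406) = 0.1712 K/W
R_cellular glass = (1/0.782 − 1/0.912)/(4π×0.0505) = 0.2872 K/W
R_total = 0.4585 K/W
Q = ΔT/R_total = 40/0.4585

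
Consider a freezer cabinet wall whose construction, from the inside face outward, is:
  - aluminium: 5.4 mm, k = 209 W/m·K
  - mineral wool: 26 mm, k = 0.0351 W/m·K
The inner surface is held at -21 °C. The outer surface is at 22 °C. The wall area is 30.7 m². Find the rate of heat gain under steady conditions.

Q ≈ 1780 W

Using the resistance-network approach (series):
R_aluminium = L/(kA) = 0.0054/(209×30.7) = 8.416×10^-7 K/W
R_mineral wool = L/(kA) = 0.026/(0.0351×30.7) = 0.02413 K/W
R_total = 0.02413 K/W
Q = ΔT / R_total = 43 / 0.02413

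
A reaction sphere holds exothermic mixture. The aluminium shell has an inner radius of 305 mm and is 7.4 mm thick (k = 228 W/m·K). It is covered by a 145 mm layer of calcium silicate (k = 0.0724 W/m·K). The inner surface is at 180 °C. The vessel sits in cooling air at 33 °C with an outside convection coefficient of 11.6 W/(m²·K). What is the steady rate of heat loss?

Q ≈ 128 W

Radial (spherical) resistances in series:
R_aluminium shell = (1/0.305 − 1/0.3124)/(4π×228) = 2.711×10^-5 K/W
R_calcium silicate = (1/0.3124 − 1/0.4574)/(4π×0.0724) = 1.115 K/W
R_outer film = 1/(h·4πr_o²) = 1/(11.6×4π×0.4574²) = 0.03279 K/W
R_total = 1.148 K/W
Q = ΔT/R_total = 147/1.148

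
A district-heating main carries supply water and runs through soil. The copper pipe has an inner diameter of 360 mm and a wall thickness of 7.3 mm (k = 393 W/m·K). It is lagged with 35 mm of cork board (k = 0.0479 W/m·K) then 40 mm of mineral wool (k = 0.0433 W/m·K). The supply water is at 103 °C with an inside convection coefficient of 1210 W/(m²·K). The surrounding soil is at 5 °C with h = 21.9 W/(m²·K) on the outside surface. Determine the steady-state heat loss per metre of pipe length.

q′ ≈ 81.3 W/m

Per-layer cylindrical resistances, series-summed:
R_inner film = 1/(h_i·2πr₁L) = 1/(1210×2π×0.18×1) = 7.307×10^-4 K/W
R_copper pipe wall = ln(187.3/180)/(2π×393×1) = 1.61×10^-5 K/W
R_cork board = ln(222.3/187.3)/(2π×0.0479×1) = 0.5692 K/W
R_mineral wool = ln(262.3/222.3)/(2π×0.0433×1) = 0.6082 K/W
R_outer film = 1/(h_o·2πr_oL) = 1/(21.9×2π×0.2623×1) = 0.02771 K/W
R_total = 1.206 K/W
Q = ΔT/R_total = 98/1.206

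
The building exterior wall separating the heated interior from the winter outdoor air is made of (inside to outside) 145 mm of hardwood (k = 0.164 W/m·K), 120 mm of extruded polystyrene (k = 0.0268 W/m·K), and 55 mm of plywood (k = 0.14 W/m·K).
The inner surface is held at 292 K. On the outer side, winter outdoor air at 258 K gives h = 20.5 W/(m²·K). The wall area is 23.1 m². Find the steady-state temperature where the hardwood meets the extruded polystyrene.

Series thermal resistances:
R_hardwood = L/(kA) = 0.145/(0.164×23.1) = 0.03827 K/W
R_extruded polystyrene = L/(kA) = 0.12/(0.0268×23.1) = 0.1938 K/W
R_plywood = L/(kA) = 0.055/(0.14×23.1) = 0.01701 K/W
R_outer film = 1/(h_o·A) = 1/(20.5×23.1) = 0.002112 K/W
R_total = 0.2512 K/W;  Q = ΔT/R_total = 34/0.2512 = 135.3 W
T_interface = T_inner − Q·ΣR(inner→interface) = 292 − 135×0.03827

T ≈ 287 K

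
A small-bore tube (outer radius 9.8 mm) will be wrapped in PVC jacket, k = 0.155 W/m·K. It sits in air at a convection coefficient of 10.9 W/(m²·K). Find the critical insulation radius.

For a cylinder r_cr = k/h = 0.155/10.9
r_cr = 14.2 mm; since the bare radius (9.8 mm) is below r_cr, adding a thin layer of insulation will *increase* heat loss.

r_cr ≈ 14.2 mm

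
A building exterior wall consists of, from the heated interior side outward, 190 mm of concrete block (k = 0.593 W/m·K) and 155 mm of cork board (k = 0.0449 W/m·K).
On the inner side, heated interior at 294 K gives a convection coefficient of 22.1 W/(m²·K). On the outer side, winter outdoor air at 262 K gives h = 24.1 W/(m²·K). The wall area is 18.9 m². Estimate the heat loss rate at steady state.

Q ≈ 157 W

Treating each layer as a thermal resistance in series:
R_inner film = 1/(h_i·A) = 1/(22.1×18.9) = 0.002394 K/W
R_concrete block = L/(kA) = 0.19/(0.593×18.9) = 0.01695 K/W
R_cork board = L/(kA) = 0.155/(0.0449×18.9) = 0.1827 K/W
R_outer film = 1/(h_o·A) = 1/(24.1×18.9) = 0.002195 K/W
R_total = 0.2042 K/W
Q = ΔT / R_total = 32 / 0.2042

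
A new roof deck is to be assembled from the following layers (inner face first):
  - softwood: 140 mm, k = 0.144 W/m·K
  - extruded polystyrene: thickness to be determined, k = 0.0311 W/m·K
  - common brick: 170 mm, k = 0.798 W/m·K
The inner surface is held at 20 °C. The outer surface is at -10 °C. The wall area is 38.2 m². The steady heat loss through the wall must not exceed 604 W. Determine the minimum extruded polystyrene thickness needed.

Thermal resistances in series:
R_softwood = L/(kA) = 0.14/(0.144×38.2) = 0.02545 K/W
R_common brick = L/(kA) = 0.17/(0.798×38.2) = 0.005577 K/W
Sum of the known resistances R_other = 0.03103 K/W
Required total resistance R_tot = ΔT/Q_allow = 30/604 = 0.04967 K/W
R_extruded polystyrene = R_tot − R_other = 0.01864 K/W
L = R·k·A = 0.01864×0.0311×38.2

L ≈ 22.1 mm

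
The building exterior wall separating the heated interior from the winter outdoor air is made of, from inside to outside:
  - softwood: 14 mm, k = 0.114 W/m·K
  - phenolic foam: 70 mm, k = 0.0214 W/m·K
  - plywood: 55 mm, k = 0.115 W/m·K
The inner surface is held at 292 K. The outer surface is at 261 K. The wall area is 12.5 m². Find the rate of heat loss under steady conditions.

Series thermal resistances:
R_softwood = L/(kA) = 0.014/(0.114×12.5) = 0.009825 K/W
R_phenolic foam = L/(kA) = 0.07/(0.0214×12.5) = 0.2617 K/W
R_plywood = L/(kA) = 0.055/(0.115×12.5) = 0.03826 K/W
R_total = 0.3098 K/W
Q = ΔT / R_total = 31 / 0.3098

Q ≈ 100 W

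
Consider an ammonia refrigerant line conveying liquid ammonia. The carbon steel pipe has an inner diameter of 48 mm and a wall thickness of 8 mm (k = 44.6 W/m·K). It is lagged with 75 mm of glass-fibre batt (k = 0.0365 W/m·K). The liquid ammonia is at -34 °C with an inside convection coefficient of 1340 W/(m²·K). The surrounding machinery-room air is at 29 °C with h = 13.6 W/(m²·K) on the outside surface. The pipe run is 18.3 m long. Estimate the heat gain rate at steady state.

Per-layer cylindrical resistances, series-summed:
R_inner film = 1/(h_i·2πr₁L) = 1/(1340×2π×0.024×18.3) = 2.704×10^-4 K/W
R_carbon steel pipe wall = ln(32/24)/(2π×44.6×18.3) = 5.61×10^-5 K/W
R_glass-fibre batt = ln(107/32)/(2π×0.0365×18.3) = 0.2876 K/W
R_outer film = 1/(h_o·2πr_oL) = 1/(13.6×2π×0.107×18.3) = 0.005976 K/W
R_total = 0.2939 K/W
Q = ΔT/R_total = 63/0.2939

Q ≈ 214 W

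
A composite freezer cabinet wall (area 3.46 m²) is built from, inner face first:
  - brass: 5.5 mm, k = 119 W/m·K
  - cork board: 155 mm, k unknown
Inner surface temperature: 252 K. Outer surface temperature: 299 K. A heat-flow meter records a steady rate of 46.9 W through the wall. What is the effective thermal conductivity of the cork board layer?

k ≈ 0.0447 W/(m·K)

Treating each layer as a thermal resistance in series:
R_brass = L/(kA) = 0.0055/(119×3.46) = 1.336×10^-5 K/W
Sum of known resistances R_other = 1.336×10^-5 K/W
Total R = ΔT/Q = 47/46.9 = 1.002 K/W
R_cork board = R_total − R_other = 1.002 K/W
k = L/(R·A) = 0.155/(1.002×3.46)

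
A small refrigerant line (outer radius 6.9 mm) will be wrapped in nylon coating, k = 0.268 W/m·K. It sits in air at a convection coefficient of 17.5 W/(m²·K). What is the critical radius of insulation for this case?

r_cr ≈ 15.3 mm

For a cylinder r_cr = k/h = 0.268/17.5
r_cr = 15.3 mm; since the bare radius (6.9 mm) is below r_cr, adding a thin layer of insulation will *increase* heat loss.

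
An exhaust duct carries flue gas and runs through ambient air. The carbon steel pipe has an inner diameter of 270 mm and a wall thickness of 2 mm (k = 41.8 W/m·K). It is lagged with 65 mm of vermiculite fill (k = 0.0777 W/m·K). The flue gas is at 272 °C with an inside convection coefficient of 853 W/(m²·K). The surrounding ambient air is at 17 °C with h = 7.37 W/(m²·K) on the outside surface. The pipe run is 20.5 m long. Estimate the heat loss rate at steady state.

Q ≈ 5780 W

Per-layer cylindrical resistances, series-summed:
R_inner film = 1/(h_i·2πr₁L) = 1/(853×2π×0.135×20.5) = 6.742×10^-5 K/W
R_carbon steel pipe wall = ln(137/135)/(2π×41.8×20.5) = 2.731×10^-6 K/W
R_vermiculite fill = ln(202/137)/(2π×0.0777×20.5) = 0.0388 K/W
R_outer film = 1/(h_o·2πr_oL) = 1/(7.37×2π×0.202×20.5) = 0.005215 K/W
R_total = 0.04408 K/W
Q = ΔT/R_total = 255/0.04408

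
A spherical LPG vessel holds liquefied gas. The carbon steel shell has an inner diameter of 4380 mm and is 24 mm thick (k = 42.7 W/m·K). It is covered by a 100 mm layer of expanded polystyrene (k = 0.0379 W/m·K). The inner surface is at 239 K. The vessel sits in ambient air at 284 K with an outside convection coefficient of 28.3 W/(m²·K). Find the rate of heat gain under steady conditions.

Each spherical layer contributes R = (1/r_i − 1/r_o)/(4πk):
R_carbon steel shell = (1/2.19 − 1/2.214)/(4π×42.7) = 9.225×10^-6 K/W
R_expanded polystyrene = (1/2.214 − 1/2.314)/(4π×0.0379) = 0.04098 K/W
R_outer film = 1/(h·4πr_o²) = 1/(28.3×4π×2.314²) = 5.251×10^-4 K/W
R_total = 0.04152 K/W
Q = ΔT/R_total = 45/0.04152

Q ≈ 1080 W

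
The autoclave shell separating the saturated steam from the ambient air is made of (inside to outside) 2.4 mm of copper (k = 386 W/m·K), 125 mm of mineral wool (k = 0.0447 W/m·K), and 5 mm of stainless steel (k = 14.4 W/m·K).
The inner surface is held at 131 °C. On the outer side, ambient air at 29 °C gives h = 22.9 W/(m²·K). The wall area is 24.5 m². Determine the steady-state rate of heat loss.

Using the resistance-network approach (series):
R_copper = L/(kA) = 0.0024/(386×24.5) = 2.538×10^-7 K/W
R_mineral wool = L/(kA) = 0.125/(0.0447×24.5) = 0.1141 K/W
R_stainless steel = L/(kA) = 0.005/(14.4×24.5) = 1.417×10^-5 K/W
R_outer film = 1/(h_o·A) = 1/(22.9×24.5) = 0.001782 K/W
R_total = 0.1159 K/W
Q = ΔT / R_total = 102 / 0.1159

Q ≈ 880 W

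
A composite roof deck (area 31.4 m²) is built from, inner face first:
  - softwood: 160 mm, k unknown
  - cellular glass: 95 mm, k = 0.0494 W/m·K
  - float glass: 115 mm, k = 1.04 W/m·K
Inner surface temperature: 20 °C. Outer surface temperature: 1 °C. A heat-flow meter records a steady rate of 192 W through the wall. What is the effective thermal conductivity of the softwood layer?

k ≈ 0.149 W/(m·K)

Treating each layer as a thermal resistance in series:
R_cellular glass = L/(kA) = 0.095/(0.0494×31.4) = 0.06124 K/W
R_float glass = L/(kA) = 0.115/(1.04×31.4) = 0.003522 K/W
Sum of known resistances R_other = 0.06477 K/W
Total R = ΔT/Q = 19/192 = 0.09896 K/W
R_softwood = R_total − R_other = 0.03419 K/W
k = L/(R·A) = 0.16/(0.03419×31.4)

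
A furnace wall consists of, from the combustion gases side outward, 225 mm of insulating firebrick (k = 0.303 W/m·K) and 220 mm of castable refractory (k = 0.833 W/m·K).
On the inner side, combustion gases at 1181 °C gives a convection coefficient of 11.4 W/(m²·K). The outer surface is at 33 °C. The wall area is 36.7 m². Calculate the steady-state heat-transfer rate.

Model the wall as resistances in series:
R_inner film = 1/(h_i·A) = 1/(11.4×36.7) = 0.00239 K/W
R_insulating firebrick = L/(kA) = 0.225/(0.303×36.7) = 0.02023 K/W
R_castable refractory = L/(kA) = 0.22/(0.833×36.7) = 0.007196 K/W
R_total = 0.02982 K/W
Q = ΔT / R_total = 1148 / 0.02982

Q ≈ 38500 W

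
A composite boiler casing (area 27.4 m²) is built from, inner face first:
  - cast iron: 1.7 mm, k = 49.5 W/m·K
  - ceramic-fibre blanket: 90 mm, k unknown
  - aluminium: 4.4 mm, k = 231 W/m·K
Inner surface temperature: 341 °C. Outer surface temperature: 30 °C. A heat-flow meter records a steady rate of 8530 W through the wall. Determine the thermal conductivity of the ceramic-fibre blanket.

Treating each layer as a thermal resistance in series:
R_cast iron = L/(kA) = 0.0017/(49.5×27.4) = 1.253×10^-6 K/W
R_aluminium = L/(kA) = 0.0044/(231×27.4) = 6.952×10^-7 K/W
Sum of known resistances R_other = 1.949×10^-6 K/W
Total R = ΔT/Q = 311/8530 = 0.03646 K/W
R_ceramic-fibre blanket = R_total − R_other = 0.03646 K/W
k = L/(R·A) = 0.09/(0.03646×27.4)

k ≈ 0.0901 W/(m·K)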